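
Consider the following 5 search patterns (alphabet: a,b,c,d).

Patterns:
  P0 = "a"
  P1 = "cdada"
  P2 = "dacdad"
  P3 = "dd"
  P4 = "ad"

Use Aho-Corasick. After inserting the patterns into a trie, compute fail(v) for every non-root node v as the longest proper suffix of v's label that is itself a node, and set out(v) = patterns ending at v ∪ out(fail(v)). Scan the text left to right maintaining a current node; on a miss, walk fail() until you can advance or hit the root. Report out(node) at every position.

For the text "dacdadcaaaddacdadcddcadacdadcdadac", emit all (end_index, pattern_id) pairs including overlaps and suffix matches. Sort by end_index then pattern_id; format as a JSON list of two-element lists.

Build:
Trie nodes:
  0='ε' goto a→1 c→2 d→7
  1='a' goto d→14  [P0 ends]
  2='c' goto d→3
  3='cd' goto a→4
  4='cda' goto d→5
  5='cdad' goto a→6
  6='cdada' goto ·  [P1 ends]
  7='d' goto a→8 d→13
  8='da' goto c→9
  9='dac' goto d→10
  10='dacd' goto a→11
  11='dacda' goto d→12
  12='dacdad' goto ·  [P2 ends]
  13='dd' goto ·  [P3 ends]
  14='ad' goto ·  [P4 ends]

BFS fail/out derivation:
  n1('a'): parent n0 fail=0; on 'a' 0 → fail=0;  out {0}∪∅={0}
  n2('c'): parent n0 fail=0; on 'c' 0 → fail=0;  out ∅∪∅=∅
  n7('d'): parent n0 fail=0; on 'd' 0 → fail=0;  out ∅∪∅=∅
  n3('cd'): parent n2 fail=0; on 'd' 0 → fail=7;  out ∅∪∅=∅
  n8('da'): parent n7 fail=0; on 'a' 0 → fail=1;  out ∅∪{0}={0}
  n13('dd'): parent n7 fail=0; on 'd' 0 → fail=7;  out {3}∪∅={3}
  n14('ad'): parent n1 fail=0; on 'd' 0 → fail=7;  out {4}∪∅={4}
  n4('cda'): parent n3 fail=7; on 'a' 7 → fail=8;  out ∅∪{0}={0}
  n9('dac'): parent n8 fail=1; on 'c' 1→0 → fail=2;  out ∅∪∅=∅
  n5('cdad'): parent n4 fail=8; on 'd' 8→1 → fail=14;  out ∅∪{4}={4}
  n10('dacd'): parent n9 fail=2; on 'd' 2 → fail=3;  out ∅∪∅=∅
  n6('cdada'): parent n5 fail=14; on 'a' 14→7 → fail=8;  out {1}∪{0}={0,1}
  n11('dacda'): parent n10 fail=3; on 'a' 3 → fail=4;  out ∅∪{0}={0}
  n12('dacdad'): parent n11 fail=4; on 'd' 4 → fail=5;  out {2}∪{4}={2,4}

Scan:
i=0 'd': node 0→7
i=1 'a': node 7→8  ** P0@[1:1]
i=2 'c': node 8→9
i=3 'd': node 9→10
i=4 'a': node 10→11  ** P0@[4:4]
i=5 'd': node 11→12  ** P2@[0:5],P4@[4:5]
i=6 'c': node 12→2 (fail-walked)
i=7 'a': node 2→1 (fail-walked)  ** P0@[7:7]
i=8 'a': node 1→1 (fail-walked)  ** P0@[8:8]
i=9 'a': node 1→1 (fail-walked)  ** P0@[9:9]
i=10 'd': node 1→14  ** P4@[9:10]
i=11 'd': node 14→13 (fail-walked)  ** P3@[10:11]
i=12 'a': node 13→8 (fail-walked)  ** P0@[12:12]
i=13 'c': node 8→9
i=14 'd': node 9→10
i=15 'a': node 10→11  ** P0@[15:15]
i=16 'd': node 11→12  ** P2@[11:16],P4@[15:16]
i=17 'c': node 12→2 (fail-walked)
i=18 'd': node 2→3
i=19 'd': node 3→13 (fail-walked)  ** P3@[18:19]
i=20 'c': node 13→2 (fail-walked)
i=21 'a': node 2→1 (fail-walked)  ** P0@[21:21]
i=22 'd': node 1→14  ** P4@[21:22]
i=23 'a': node 14→8 (fail-walked)  ** P0@[23:23]
i=24 'c': node 8→9
i=25 'd': node 9→10
i=26 'a': node 10→11  ** P0@[26:26]
i=27 'd': node 11→12  ** P2@[22:27],P4@[26:27]
i=28 'c': node 12→2 (fail-walked)
i=29 'd': node 2→3
i=30 'a': node 3→4  ** P0@[30:30]
i=31 'd': node 4→5  ** P4@[30:31]
i=32 'a': node 5→6  ** P0@[32:32],P1@[28:32]
i=33 'c': node 6→9 (fail-walked)

All matches (sorted): [[1,0],[4,0],[5,2],[5,4],[7,0],[8,0],[9,0],[10,4],[11,3],[12,0],[15,0],[16,2],[16,4],[19,3],[21,0],[22,4],[23,0],[26,0],[27,2],[27,4],[30,0],[31,4],[32,0],[32,1]]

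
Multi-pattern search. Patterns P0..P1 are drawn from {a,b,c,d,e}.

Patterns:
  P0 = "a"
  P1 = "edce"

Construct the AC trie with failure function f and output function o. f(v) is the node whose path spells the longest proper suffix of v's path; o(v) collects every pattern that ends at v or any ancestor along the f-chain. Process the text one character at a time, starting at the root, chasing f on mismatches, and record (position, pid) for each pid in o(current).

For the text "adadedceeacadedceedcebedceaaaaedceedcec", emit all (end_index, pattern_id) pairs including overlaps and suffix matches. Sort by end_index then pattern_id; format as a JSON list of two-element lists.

Construct AC machine:
Trie nodes:
  n0 'ε': a→1 e→2
  n1 'a': ·  [P0 ends]
  n2 'e': d→3
  n3 'ed': c→4
  n4 'edc': e→5
  n5 'edce': ·  [P1 ends]

BFS fail/out derivation:
  n1('a'): parent n0 fail=0; on 'a' 0 → fail=0;  out {0}∪∅={0}
  n2('e'): parent n0 fail=0; on 'e' 0 → fail=0;  out ∅∪∅=∅
  n3('ed'): parent n2 fail=0; on 'd' 0 → fail=0;  out ∅∪∅=∅
  n4('edc'): parent n3 fail=0; on 'c' 0 → fail=0;  out ∅∪∅=∅
  n5('edce'): parent n4 fail=0; on 'e' 0 → fail=2;  out {1}∪∅={1}

Text stream:
i=0 'a': node 0→1  emit P0@[0:0]
i=1 'd': node 1→0 (via fail)
i=2 'a': node 0→1  emit P0@[2:2]
i=3 'd': node 1→0 (via fail)
i=4 'e': node 0→2
i=5 'd': node 2→3
i=6 'c': node 3→4
i=7 'e': node 4→5  emit P1@[4:7]
i=8 'e': node 5→2 (via fail)
i=9 'a': node 2→1 (via fail)  emit P0@[9:9]
i=10 'c': node 1→0 (via fail)
i=11 'a': node 0→1  emit P0@[11:11]
i=12 'd': node 1→0 (via fail)
i=13 'e': node 0→2
i=14 'd': node 2→3
i=15 'c': node 3→4
i=16 'e': node 4→5  emit P1@[13:16]
i=17 'e': node 5→2 (via fail)
i=18 'd': node 2→3
i=19 'c': node 3→4
i=20 'e': node 4→5  emit P1@[17:20]
i=21 'b': node 5→0 (via fail)
i=22 'e': node 0→2
i=23 'd': node 2→3
i=24 'c': node 3→4
i=25 'e': node 4→5  emit P1@[22:25]
i=26 'a': node 5→1 (via fail)  emit P0@[26:26]
i=27 'a': node 1→1 (via fail)  emit P0@[27:27]
i=28 'a': node 1→1 (via fail)  emit P0@[28:28]
i=29 'a': node 1→1 (via fail)  emit P0@[29:29]
i=30 'e': node 1→2 (via fail)
i=31 'd': node 2→3
i=32 'c': node 3→4
i=33 'e': node 4→5  emit P1@[30:33]
i=34 'e': node 5→2 (via fail)
i=35 'd': node 2→3
i=36 'c': node 3→4
i=37 'e': node 4→5  emit P1@[34:37]
i=38 'c': node 5→0 (via fail)

All matches (sorted): [[0,0],[2,0],[7,1],[9,0],[11,0],[16,1],[20,1],[25,1],[26,0],[27,0],[28,0],[29,0],[33,1],[37,1]]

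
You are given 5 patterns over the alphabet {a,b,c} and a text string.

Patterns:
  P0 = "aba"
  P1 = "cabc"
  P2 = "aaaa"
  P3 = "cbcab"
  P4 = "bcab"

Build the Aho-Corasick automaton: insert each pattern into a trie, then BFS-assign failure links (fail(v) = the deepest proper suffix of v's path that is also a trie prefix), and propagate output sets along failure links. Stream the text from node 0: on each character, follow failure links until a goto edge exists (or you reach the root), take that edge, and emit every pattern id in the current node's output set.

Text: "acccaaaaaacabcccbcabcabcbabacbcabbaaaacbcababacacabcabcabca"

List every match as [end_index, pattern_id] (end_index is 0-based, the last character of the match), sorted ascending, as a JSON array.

Build automaton:
Trie nodes:
  0='ε' goto a→1 b→15 c→4
  1='a' goto a→8 b→2
  2='ab' goto a→3
  3='aba' goto ·  ←P0
  4='c' goto a→5 b→11
  5='ca' goto b→6
  6='cab' goto c→7
  7='cabc' goto ·  ←P1
  8='aa' goto a→9
  9='aaa' goto a→10
  10='aaaa' goto ·  ←P2
  11='cb' goto c→12
  12='cbc' goto a→13
  13='cbca' goto b→14
  14='cbcab' goto ·  ←P3
  15='b' goto c→16
  16='bc' goto a→17
  17='bca' goto b→18
  18='bcab' goto ·  ←P4

BFS fail/out derivation:
  fail(1) 'a': from fail(0)=0 chase 'a': 0 ⇒ 0;  out=∅∪out(0)=∅
  fail(4) 'c': from fail(0)=0 chase 'c': 0 ⇒ 0;  out=∅∪out(0)=∅
  fail(15) 'b': from fail(0)=0 chase 'b': 0 ⇒ 0;  out=∅∪out(0)=∅
  fail(2) 'ab': from fail(1)=0 chase 'b': 0 ⇒ 15;  out=∅∪out(15)=∅
  fail(5) 'ca': from fail(4)=0 chase 'a': 0 ⇒ 1;  out=∅∪out(1)=∅
  fail(8) 'aa': from fail(1)=0 chase 'a': 0 ⇒ 1;  out=∅∪out(1)=∅
  fail(11) 'cb': from fail(4)=0 chase 'b': 0 ⇒ 15;  out=∅∪out(15)=∅
  fail(16) 'bc': from fail(15)=0 chase 'c': 0 ⇒ 4;  out=∅∪out(4)=∅
  fail(3) 'aba': from fail(2)=15 chase 'a': 15→0 ⇒ 1;  out={0}∪out(1)={0}
  fail(6) 'cab': from fail(5)=1 chase 'b': 1 ⇒ 2;  out=∅∪out(2)=∅
  fail(9) 'aaa': from fail(8)=1 chase 'a': 1 ⇒ 8;  out=∅∪out(8)=∅
  fail(12) 'cbc': from fail(11)=15 chase 'c': 15 ⇒ 16;  out=∅∪out(16)=∅
  fail(17) 'bca': from fail(16)=4 chase 'a': 4 ⇒ 5;  out=∅∪out(5)=∅
  fail(7) 'cabc': from fail(6)=2 chase 'c': 2→15 ⇒ 16;  out={1}∪out(16)={1}
  fail(10) 'aaaa': from fail(9)=8 chase 'a': 8 ⇒ 9;  out={2}∪out(9)={2}
  fail(13) 'cbca': from fail(12)=16 chase 'a': 16 ⇒ 17;  out=∅∪out(17)=∅
  fail(18) 'bcab': from fail(17)=5 chase 'b': 5 ⇒ 6;  out={4}∪out(6)={4}
  fail(14) 'cbcab': from fail(13)=17 chase 'b': 17 ⇒ 18;  out={3}∪out(18)={3,4}

Text stream:
[0] read 'a'  n0⇒n1
[1] read 'c'  n1⇒n4 (fail-walked)
[2] read 'c'  n4⇒n4 (fail-walked)
[3] read 'c'  n4⇒n4 (fail-walked)
[4] read 'a'  n4⇒n5
[5] read 'a'  n5⇒n8 (fail-walked)
[6] read 'a'  n8⇒n9
[7] read 'a'  n9⇒n10  → match P2@[4:7]
[8] read 'a'  n10⇒n10 (fail-walked)  → match P2@[5:8]
[9] read 'a'  n10⇒n10 (fail-walked)  → match P2@[6:9]
[10] read 'c'  n10⇒n4 (fail-walked)
[11] read 'a'  n4⇒n5
[12] read 'b'  n5⇒n6
[13] read 'c'  n6⇒n7  → match P1@[10:13]
[14] read 'c'  n7⇒n4 (fail-walked)
[15] read 'c'  n4⇒n4 (fail-walked)
[16] read 'b'  n4⇒n11
[17] read 'c'  n11⇒n12
[18] read 'a'  n12⇒n13
[19] read 'b'  n13⇒n14  → match P3@[15:19],P4@[16:19]
[20] read 'c'  n14⇒n7 (fail-walked)  → match P1@[17:20]
[21] read 'a'  n7⇒n17 (fail-walked)
[22] read 'b'  n17⇒n18  → match P4@[19:22]
[23] read 'c'  n18⇒n7 (fail-walked)  → match P1@[20:23]
[24] read 'b'  n7⇒n11 (fail-walked)
[25] read 'a'  n11⇒n1 (fail-walked)
[26] read 'b'  n1⇒n2
[27] read 'a'  n2⇒n3  → match P0@[25:27]
[28] read 'c'  n3⇒n4 (fail-walked)
[29] read 'b'  n4⇒n11
[30] read 'c'  n11⇒n12
[31] read 'a'  n12⇒n13
[32] read 'b'  n13⇒n14  → match P3@[28:32],P4@[29:32]
[33] read 'b'  n14⇒n15 (fail-walked)
[34] read 'a'  n15⇒n1 (fail-walked)
[35] read 'a'  n1⇒n8
[36] read 'a'  n8⇒n9
[37] read 'a'  n9⇒n10  → match P2@[34:37]
[38] read 'c'  n10⇒n4 (fail-walked)
[39] read 'b'  n4⇒n11
[40] read 'c'  n11⇒n12
[41] read 'a'  n12⇒n13
[42] read 'b'  n13⇒n14  → match P3@[38:42],P4@[39:42]
[43] read 'a'  n14⇒n3 (fail-walked)  → match P0@[41:43]
[44] read 'b'  n3⇒n2 (fail-walked)
[45] read 'a'  n2⇒n3  → match P0@[43:45]
[46] read 'c'  n3⇒n4 (fail-walked)
[47] read 'a'  n4⇒n5
[48] read 'c'  n5⇒n4 (fail-walked)
[49] read 'a'  n4⇒n5
[50] read 'b'  n5⇒n6
[51] read 'c'  n6⇒n7  → match P1@[48:51]
[52] read 'a'  n7⇒n17 (fail-walked)
[53] read 'b'  n17⇒n18  → match P4@[50:53]
[54] read 'c'  n18⇒n7 (fail-walked)  → match P1@[51:54]
[55] read 'a'  n7⇒n17 (fail-walked)
[56] read 'b'  n17⇒n18  → match P4@[53:56]
[57] read 'c'  n18⇒n7 (fail-walked)  → match P1@[54:57]
[58] read 'a'  n7⇒n17 (fail-walked)

All matches (sorted): [[7,2],[8,2],[9,2],[13,1],[19,3],[19,4],[20,1],[22,4],[23,1],[27,0],[32,3],[32,4],[37,2],[42,3],[42,4],[43,0],[45,0],[51,1],[53,4],[54,1],[56,4],[57,1]]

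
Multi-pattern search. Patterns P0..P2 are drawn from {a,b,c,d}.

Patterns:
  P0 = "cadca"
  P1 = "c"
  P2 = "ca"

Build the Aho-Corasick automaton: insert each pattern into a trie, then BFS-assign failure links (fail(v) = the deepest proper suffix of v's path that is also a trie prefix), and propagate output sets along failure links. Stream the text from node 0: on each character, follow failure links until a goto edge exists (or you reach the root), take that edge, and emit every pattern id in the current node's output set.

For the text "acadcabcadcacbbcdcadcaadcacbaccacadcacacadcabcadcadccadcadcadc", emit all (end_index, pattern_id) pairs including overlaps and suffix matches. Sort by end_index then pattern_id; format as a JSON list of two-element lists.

Construct AC machine:
Trie (insert patterns):
  n0 'ε': c→1
  n1 'c': a→2  ←P1
  n2 'ca': d→3  ←P2
  n3 'cad': c→4
  n4 'cadc': a→5
  n5 'cadca': ·  ←P0

BFS fail/out derivation:
  fail(1) 'c': from fail(0)=0 chase 'c': 0 ⇒ 0;  out={1}∪out(0)={1}
  fail(2) 'ca': from fail(1)=0 chase 'a': 0 ⇒ 0;  out={2}∪out(0)={2}
  fail(3) 'cad': from fail(2)=0 chase 'd': 0 ⇒ 0;  out=∅∪out(0)=∅
  fail(4) 'cadc': from fail(3)=0 chase 'c': 0 ⇒ 1;  out=∅∪out(1)={1}
  fail(5) 'cadca': from fail(4)=1 chase 'a': 1 ⇒ 2;  out={0}∪out(2)={0,2}

Scan:
pos 0 'a': at 0
pos 1 'c': at 1  emit P1@[1:1]
pos 2 'a': at 2  emit P2@[1:2]
pos 3 'd': at 3
pos 4 'c': at 4  emit P1@[4:4]
pos 5 'a': at 5  emit P0@[1:5],P2@[4:5]
pos 6 'b': at 0 (via fail)
pos 7 'c': at 1  emit P1@[7:7]
pos 8 'a': at 2  emit P2@[7:8]
pos 9 'd': at 3
pos 10 'c': at 4  emit P1@[10:10]
pos 11 'a': at 5  emit P0@[7:11],P2@[10:11]
pos 12 'c': at 1 (via fail)  emit P1@[12:12]
pos 13 'b': at 0 (via fail)
pos 14 'b': at 0
pos 15 'c': at 1  emit P1@[15:15]
pos 16 'd': at 0 (via fail)
pos 17 'c': at 1  emit P1@[17:17]
pos 18 'a': at 2  emit P2@[17:18]
pos 19 'd': at 3
pos 20 'c': at 4  emit P1@[20:20]
pos 21 'a': at 5  emit P0@[17:21],P2@[20:21]
pos 22 'a': at 0 (via fail)
pos 23 'd': at 0
pos 24 'c': at 1  emit P1@[24:24]
pos 25 'a': at 2  emit P2@[24:25]
pos 26 'c': at 1 (via fail)  emit P1@[26:26]
pos 27 'b': at 0 (via fail)
pos 28 'a': at 0
pos 29 'c': at 1  emit P1@[29:29]
pos 30 'c': at 1 (via fail)  emit P1@[30:30]
pos 31 'a': at 2  emit P2@[30:31]
pos 32 'c': at 1 (via fail)  emit P1@[32:32]
pos 33 'a': at 2  emit P2@[32:33]
pos 34 'd': at 3
pos 35 'c': at 4  emit P1@[35:35]
pos 36 'a': at 5  emit P0@[32:36],P2@[35:36]
pos 37 'c': at 1 (via fail)  emit P1@[37:37]
pos 38 'a': at 2  emit P2@[37:38]
pos 39 'c': at 1 (via fail)  emit P1@[39:39]
pos 40 'a': at 2  emit P2@[39:40]
pos 41 'd': at 3
pos 42 'c': at 4  emit P1@[42:42]
pos 43 'a': at 5  emit P0@[39:43],P2@[42:43]
pos 44 'b': at 0 (via fail)
pos 45 'c': at 1  emit P1@[45:45]
pos 46 'a': at 2  emit P2@[45:46]
pos 47 'd': at 3
pos 48 'c': at 4  emit P1@[48:48]
pos 49 'a': at 5  emit P0@[45:49],P2@[48:49]
pos 50 'd': at 3 (via fail)
pos 51 'c': at 4  emit P1@[51:51]
pos 52 'c': at 1 (via fail)  emit P1@[52:52]
pos 53 'a': at 2  emit P2@[52:53]
pos 54 'd': at 3
pos 55 'c': at 4  emit P1@[55:55]
pos 56 'a': at 5  emit P0@[52:56],P2@[55:56]
pos 57 'd': at 3 (via fail)
pos 58 'c': at 4  emit P1@[58:58]
pos 59 'a': at 5  emit P0@[55:59],P2@[58:59]
pos 60 'd': at 3 (via fail)
pos 61 'c': at 4  emit P1@[61:61]

Matches: [[1,1],[2,2],[4,1],[5,0],[5,2],[7,1],[8,2],[10,1],[11,0],[11,2],[12,1],[15,1],[17,1],[18,2],[20,1],[21,0],[21,2],[24,1],[25,2],[26,1],[29,1],[30,1],[31,2],[32,1],[33,2],[35,1],[36,0],[36,2],[37,1],[38,2],[39,1],[40,2],[42,1],[43,0],[43,2],[45,1],[46,2],[48,1],[49,0],[49,2],[51,1],[52,1],[53,2],[55,1],[56,0],[56,2],[58,1],[59,0],[59,2],[61,1]]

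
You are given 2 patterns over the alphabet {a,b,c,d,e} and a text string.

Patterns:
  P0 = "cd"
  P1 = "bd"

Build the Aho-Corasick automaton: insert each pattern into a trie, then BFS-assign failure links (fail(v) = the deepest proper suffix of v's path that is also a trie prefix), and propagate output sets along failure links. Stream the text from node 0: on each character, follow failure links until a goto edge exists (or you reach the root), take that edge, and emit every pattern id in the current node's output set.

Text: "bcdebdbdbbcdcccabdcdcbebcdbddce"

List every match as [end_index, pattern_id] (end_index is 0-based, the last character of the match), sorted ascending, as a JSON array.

Build automaton:
Trie (insert patterns):
  0='ε' goto b→3 c→1
  1='c' goto d→2
  2='cd' goto ·  [P0 ends]
  3='b' goto d→4
  4='bd' goto ·  [P1 ends]

BFS fail/out derivation:
  fail(1) 'c': from fail(0)=0 chase 'c': 0 ⇒ 0;  out=∅∪out(0)=∅
  fail(3) 'b': from fail(0)=0 chase 'b': 0 ⇒ 0;  out=∅∪out(0)=∅
  fail(2) 'cd': from fail(1)=0 chase 'd': 0 ⇒ 0;  out={0}∪out(0)={0}
  fail(4) 'bd': from fail(3)=0 chase 'd': 0 ⇒ 0;  out={1}∪out(0)={1}

Scan:
[0] read 'b'  n0⇒n3
[1] read 'c'  n3⇒n1 (via fail)
[2] read 'd'  n1⇒n2  ** P0@[1:2]
[3] read 'e'  n2⇒n0 (via fail)
[4] read 'b'  n0⇒n3
[5] read 'd'  n3⇒n4  ** P1@[4:5]
[6] read 'b'  n4⇒n3 (via fail)
[7] read 'd'  n3⇒n4  ** P1@[6:7]
[8] read 'b'  n4⇒n3 (via fail)
[9] read 'b'  n3⇒n3 (via fail)
[10] read 'c'  n3⇒n1 (via fail)
[11] read 'd'  n1⇒n2  ** P0@[10:11]
[12] read 'c'  n2⇒n1 (via fail)
[13] read 'c'  n1⇒n1 (via fail)
[14] read 'c'  n1⇒n1 (via fail)
[15] read 'a'  n1⇒n0 (via fail)
[16] read 'b'  n0⇒n3
[17] read 'd'  n3⇒n4  ** P1@[16:17]
[18] read 'c'  n4⇒n1 (via fail)
[19] read 'd'  n1⇒n2  ** P0@[18:19]
[20] read 'c'  n2⇒n1 (via fail)
[21] read 'b'  n1⇒n3 (via fail)
[22] read 'e'  n3⇒n0 (via fail)
[23] read 'b'  n0⇒n3
[24] read 'c'  n3⇒n1 (via fail)
[25] read 'd'  n1⇒n2  ** P0@[24:25]
[26] read 'b'  n2⇒n3 (via fail)
[27] read 'd'  n3⇒n4  ** P1@[26:27]
[28] read 'd'  n4⇒n0 (via fail)
[29] read 'c'  n0⇒n1
[30] read 'e'  n1⇒n0 (via fail)

Matches: [[2,0],[5,1],[7,1],[11,0],[17,1],[19,0],[25,0],[27,1]]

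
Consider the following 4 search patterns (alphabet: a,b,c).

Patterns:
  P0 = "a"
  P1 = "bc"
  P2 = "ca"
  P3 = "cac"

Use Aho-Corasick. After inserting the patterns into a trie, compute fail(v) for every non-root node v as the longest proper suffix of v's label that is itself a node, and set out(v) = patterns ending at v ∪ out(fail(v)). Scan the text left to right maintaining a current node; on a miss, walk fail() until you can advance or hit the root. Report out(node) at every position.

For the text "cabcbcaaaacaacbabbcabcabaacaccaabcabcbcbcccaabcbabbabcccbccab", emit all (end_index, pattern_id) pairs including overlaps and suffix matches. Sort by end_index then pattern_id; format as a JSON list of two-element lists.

Build automaton:
Trie nodes:
  0='ε' goto a→1 b→2 c→4
  1='a' goto ·  ←P0
  2='b' goto c→3
  3='bc' goto ·  ←P1
  4='c' goto a→5
  5='ca' goto c→6  ←P2
  6='cac' goto ·  ←P3

Failure links (BFS by depth):
  n1('a'): parent n0 fail=0; on 'a' 0 → fail=0;  out {0}∪∅={0}
  n2('b'): parent n0 fail=0; on 'b' 0 → fail=0;  out ∅∪∅=∅
  n4('c'): parent n0 fail=0; on 'c' 0 → fail=0;  out ∅∪∅=∅
  n3('bc'): parent n2 fail=0; on 'c' 0 → fail=4;  out {1}∪∅={1}
  n5('ca'): parent n4 fail=0; on 'a' 0 → fail=1;  out {2}∪{0}={0,2}
  n6('cac'): parent n5 fail=1; on 'c' 1→0 → fail=4;  out {3}∪∅={3}

Scan:
pos 0 'c': at 4
pos 1 'a': at 5  ** P0@[1:1],P2@[0:1]
pos 2 'b': at 2 ·f
pos 3 'c': at 3  ** P1@[2:3]
pos 4 'b': at 2 ·f
pos 5 'c': at 3  ** P1@[4:5]
pos 6 'a': at 5 ·f  ** P0@[6:6],P2@[5:6]
pos 7 'a': at 1 ·f  ** P0@[7:7]
pos 8 'a': at 1 ·f  ** P0@[8:8]
pos 9 'a': at 1 ·f  ** P0@[9:9]
pos 10 'c': at 4 ·f
pos 11 'a': at 5  ** P0@[11:11],P2@[10:11]
pos 12 'a': at 1 ·f  ** P0@[12:12]
pos 13 'c': at 4 ·f
pos 14 'b': at 2 ·f
pos 15 'a': at 1 ·f  ** P0@[15:15]
pos 16 'b': at 2 ·f
pos 17 'b': at 2 ·f
pos 18 'c': at 3  ** P1@[17:18]
pos 19 'a': at 5 ·f  ** P0@[19:19],P2@[18:19]
pos 20 'b': at 2 ·f
pos 21 'c': at 3  ** P1@[20:21]
pos 22 'a': at 5 ·f  ** P0@[22:22],P2@[21:22]
pos 23 'b': at 2 ·f
pos 24 'a': at 1 ·f  ** P0@[24:24]
pos 25 'a': at 1 ·f  ** P0@[25:25]
pos 26 'c': at 4 ·f
pos 27 'a': at 5  ** P0@[27:27],P2@[26:27]
pos 28 'c': at 6  ** P3@[26:28]
pos 29 'c': at 4 ·f
pos 30 'a': at 5  ** P0@[30:30],P2@[29:30]
pos 31 'a': at 1 ·f  ** P0@[31:31]
pos 32 'b': at 2 ·f
pos 33 'c': at 3  ** P1@[32:33]
pos 34 'a': at 5 ·f  ** P0@[34:34],P2@[33:34]
pos 35 'b': at 2 ·f
pos 36 'c': at 3  ** P1@[35:36]
pos 37 'b': at 2 ·f
pos 38 'c': at 3  ** P1@[37:38]
pos 39 'b': at 2 ·f
pos 40 'c': at 3  ** P1@[39:40]
pos 41 'c': at 4 ·f
pos 42 'c': at 4 ·f
pos 43 'a': at 5  ** P0@[43:43],P2@[42:43]
pos 44 'a': at 1 ·f  ** P0@[44:44]
pos 45 'b': at 2 ·f
pos 46 'c': at 3  ** P1@[45:46]
pos 47 'b': at 2 ·f
pos 48 'a': at 1 ·f  ** P0@[48:48]
pos 49 'b': at 2 ·f
pos 50 'b': at 2 ·f
pos 51 'a': at 1 ·f  ** P0@[51:51]
pos 52 'b': at 2 ·f
pos 53 'c': at 3  ** P1@[52:53]
pos 54 'c': at 4 ·f
pos 55 'c': at 4 ·f
pos 56 'b': at 2 ·f
pos 57 'c': at 3  ** P1@[56:57]
pos 58 'c': at 4 ·f
pos 59 'a': at 5  ** P0@[59:59],P2@[58:59]
pos 60 'b': at 2 ·f

All matches (sorted): [[1,0],[1,2],[3,1],[5,1],[6,0],[6,2],[7,0],[8,0],[9,0],[11,0],[11,2],[12,0],[15,0],[18,1],[19,0],[19,2],[21,1],[22,0],[22,2],[24,0],[25,0],[27,0],[27,2],[28,3],[30,0],[30,2],[31,0],[33,1],[34,0],[34,2],[36,1],[38,1],[40,1],[43,0],[43,2],[44,0],[46,1],[48,0],[51,0],[53,1],[57,1],[59,0],[59,2]]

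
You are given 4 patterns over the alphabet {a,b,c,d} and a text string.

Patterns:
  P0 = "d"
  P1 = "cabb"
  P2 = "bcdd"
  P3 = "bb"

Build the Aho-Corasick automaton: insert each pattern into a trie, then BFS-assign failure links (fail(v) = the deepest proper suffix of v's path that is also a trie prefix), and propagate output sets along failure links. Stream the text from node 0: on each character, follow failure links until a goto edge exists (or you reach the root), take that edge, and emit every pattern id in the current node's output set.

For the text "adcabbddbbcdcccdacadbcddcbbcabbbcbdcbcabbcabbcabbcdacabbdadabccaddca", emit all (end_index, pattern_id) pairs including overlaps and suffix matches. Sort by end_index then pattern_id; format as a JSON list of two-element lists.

Build automaton:
Trie nodes:
  0='ε' goto b→6 c→2 d→1
  1='d' goto ·  [P0 ends]
  2='c' goto a→3
  3='ca' goto b→4
  4='cab' goto b→5
  5='cabb' goto ·  [P1 ends]
  6='b' goto b→10 c→7
  7='bc' goto d→8
  8='bcd' goto d→9
  9='bcdd' goto ·  [P2 ends]
  10='bb' goto ·  [P3 ends]

Failure links (BFS by depth):
  n1('d'): parent n0 fail=0; on 'd' 0 → fail=0;  out {0}∪∅={0}
  n2('c'): parent n0 fail=0; on 'c' 0 → fail=0;  out ∅∪∅=∅
  n6('b'): parent n0 fail=0; on 'b' 0 → fail=0;  out ∅∪∅=∅
  n3('ca'): parent n2 fail=0; on 'a' 0 → fail=0;  out ∅∪∅=∅
  n7('bc'): parent n6 fail=0; on 'c' 0 → fail=2;  out ∅∪∅=∅
  n10('bb'): parent n6 fail=0; on 'b' 0 → fail=6;  out {3}∪∅={3}
  n4('cab'): parent n3 fail=0; on 'b' 0 → fail=6;  out ∅∪∅=∅
  n8('bcd'): parent n7 fail=2; on 'd' 2→0 → fail=1;  out ∅∪{0}={0}
  n5('cabb'): parent n4 fail=6; on 'b' 6 → fail=10;  out {1}∪{3}={1,3}
  n9('bcdd'): parent n8 fail=1; on 'd' 1→0 → fail=1;  out {2}∪{0}={0,2}

Run:
pos 0 'a': at 0
pos 1 'd': at 1  → match P0@[1:1]
pos 2 'c': at 2 (via fail)
pos 3 'a': at 3
pos 4 'b': at 4
pos 5 'b': at 5  → match P1@[2:5],P3@[4:5]
pos 6 'd': at 1 (via fail)  → match P0@[6:6]
pos 7 'd': at 1 (via fail)  → match P0@[7:7]
pos 8 'b': at 6 (via fail)
pos 9 'b': at 10  → match P3@[8:9]
pos 10 'c': at 7 (via fail)
pos 11 'd': at 8  → match P0@[11:11]
pos 12 'c': at 2 (via fail)
pos 13 'c': at 2 (via fail)
pos 14 'c': at 2 (via fail)
pos 15 'd': at 1 (via fail)  → match P0@[15:15]
pos 16 'a': at 0 (via fail)
pos 17 'c': at 2
pos 18 'a': at 3
pos 19 'd': at 1 (via fail)  → match P0@[19:19]
pos 20 'b': at 6 (via fail)
pos 21 'c': at 7
pos 22 'd': at 8  → match P0@[22:22]
pos 23 'd': at 9  → match P0@[23:23],P2@[20:23]
pos 24 'c': at 2 (via fail)
pos 25 'b': at 6 (via fail)
pos 26 'b': at 10  → match P3@[25:26]
pos 27 'c': at 7 (via fail)
pos 28 'a': at 3 (via fail)
pos 29 'b': at 4
pos 30 'b': at 5  → match P1@[27:30],P3@[29:30]
pos 31 'b': at 10 (via fail)  → match P3@[30:31]
pos 32 'c': at 7 (via fail)
pos 33 'b': at 6 (via fail)
pos 34 'd': at 1 (via fail)  → match P0@[34:34]
pos 35 'c': at 2 (via fail)
pos 36 'b': at 6 (via fail)
pos 37 'c': at 7
pos 38 'a': at 3 (via fail)
pos 39 'b': at 4
pos 40 'b': at 5  → match P1@[37:40],P3@[39:40]
pos 41 'c': at 7 (via fail)
pos 42 'a': at 3 (via fail)
pos 43 'b': at 4
pos 44 'b': at 5  → match P1@[41:44],P3@[43:44]
pos 45 'c': at 7 (via fail)
pos 46 'a': at 3 (via fail)
pos 47 'b': at 4
pos 48 'b': at 5  → match P1@[45:48],P3@[47:48]
pos 49 'c': at 7 (via fail)
pos 50 'd': at 8  → match P0@[50:50]
pos 51 'a': at 0 (via fail)
pos 52 'c': at 2
pos 53 'a': at 3
pos 54 'b': at 4
pos 55 'b': at 5  → match P1@[52:55],P3@[54:55]
pos 56 'd': at 1 (via fail)  → match P0@[56:56]
pos 57 'a': at 0 (via fail)
pos 58 'd': at 1  → match P0@[58:58]
pos 59 'a': at 0 (via fail)
pos 60 'b': at 6
pos 61 'c': at 7
pos 62 'c': at 2 (via fail)
pos 63 'a': at 3
pos 64 'd': at 1 (via fail)  → match P0@[64:64]
pos 65 'd': at 1 (via fail)  → match P0@[65:65]
pos 66 'c': at 2 (via fail)
pos 67 'a': at 3

Matches: [[1,0],[5,1],[5,3],[6,0],[7,0],[9,3],[11,0],[15,0],[19,0],[22,0],[23,0],[23,2],[26,3],[30,1],[30,3],[31,3],[34,0],[40,1],[40,3],[44,1],[44,3],[48,1],[48,3],[50,0],[55,1],[55,3],[56,0],[58,0],[64,0],[65,0]]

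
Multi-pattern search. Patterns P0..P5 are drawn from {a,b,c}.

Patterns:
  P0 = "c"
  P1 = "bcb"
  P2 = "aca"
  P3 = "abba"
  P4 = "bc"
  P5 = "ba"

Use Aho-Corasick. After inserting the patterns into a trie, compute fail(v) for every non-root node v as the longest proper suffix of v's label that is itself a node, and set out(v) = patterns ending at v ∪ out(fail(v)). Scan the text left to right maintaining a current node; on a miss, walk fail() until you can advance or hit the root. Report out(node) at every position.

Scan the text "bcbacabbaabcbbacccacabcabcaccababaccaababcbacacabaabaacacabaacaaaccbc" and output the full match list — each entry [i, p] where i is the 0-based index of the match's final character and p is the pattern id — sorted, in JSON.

Build automaton:
Trie (insert patterns):
  0='ε' goto a→5 b→2 c→1
  1='c' goto ·  [P0 ends]
  2='b' goto a→11 c→3
  3='bc' goto b→4  [P4 ends]
  4='bcb' goto ·  [P1 ends]
  5='a' goto b→8 c→6
  6='ac' goto a→7
  7='aca' goto ·  [P2 ends]
  8='ab' goto b→9
  9='abb' goto a→10
  10='abba' goto ·  [P3 ends]
  11='ba' goto ·  [P5 ends]

BFS fail/out derivation:
  n1('c'): parent n0 fail=0; on 'c' 0 → fail=0;  out {0}∪∅={0}
  n2('b'): parent n0 fail=0; on 'b' 0 → fail=0;  out ∅∪∅=∅
  n5('a'): parent n0 fail=0; on 'a' 0 → fail=0;  out ∅∪∅=∅
  n3('bc'): parent n2 fail=0; on 'c' 0 → fail=1;  out {4}∪{0}={0,4}
  n6('ac'): parent n5 fail=0; on 'c' 0 → fail=1;  out ∅∪{0}={0}
  n8('ab'): parent n5 fail=0; on 'b' 0 → fail=2;  out ∅∪∅=∅
  n11('ba'): parent n2 fail=0; on 'a' 0 → fail=5;  out {5}∪∅={5}
  n4('bcb'): parent n3 fail=1; on 'b' 1→0 → fail=2;  out {1}∪∅={1}
  n7('aca'): parent n6 fail=1; on 'a' 1→0 → fail=5;  out {2}∪∅={2}
  n9('abb'): parent n8 fail=2; on 'b' 2→0 → fail=2;  out ∅∪∅=∅
  n10('abba'): parent n9 fail=2; on 'a' 2 → fail=11;  out {3}∪{5}={3,5}

Scan:
[0] read 'b'  n0⇒n2
[1] read 'c'  n2⇒n3  ** P0@[1:1],P4@[0:1]
[2] read 'b'  n3⇒n4  ** P1@[0:2]
[3] read 'a'  n4⇒n11 (fail-walked)  ** P5@[2:3]
[4] read 'c'  n11⇒n6 (fail-walked)  ** P0@[4:4]
[5] read 'a'  n6⇒n7  ** P2@[3:5]
[6] read 'b'  n7⇒n8 (fail-walked)
[7] read 'b'  n8⇒n9
[8] read 'a'  n9⇒n10  ** P3@[5:8],P5@[7:8]
[9] read 'a'  n10⇒n5 (fail-walked)
[10] read 'b'  n5⇒n8
[11] read 'c'  n8⇒n3 (fail-walked)  ** P0@[11:11],P4@[10:11]
[12] read 'b'  n3⇒n4  ** P1@[10:12]
[13] read 'b'  n4⇒n2 (fail-walked)
[14] read 'a'  n2⇒n11  ** P5@[13:14]
[15] read 'c'  n11⇒n6 (fail-walked)  ** P0@[15:15]
[16] read 'c'  n6⇒n1 (fail-walked)  ** P0@[16:16]
[17] read 'c'  n1⇒n1 (fail-walked)  ** P0@[17:17]
[18] read 'a'  n1⇒n5 (fail-walked)
[19] read 'c'  n5⇒n6  ** P0@[19:19]
[20] read 'a'  n6⇒n7  ** P2@[18:20]
[21] read 'b'  n7⇒n8 (fail-walked)
[22] read 'c'  n8⇒n3 (fail-walked)  ** P0@[22:22],P4@[21:22]
[23] read 'a'  n3⇒n5 (fail-walked)
[24] read 'b'  n5⇒n8
[25] read 'c'  n8⇒n3 (fail-walked)  ** P0@[25:25],P4@[24:25]
[26] read 'a'  n3⇒n5 (fail-walked)
[27] read 'c'  n5⇒n6  ** P0@[27:27]
[28] read 'c'  n6⇒n1 (fail-walked)  ** P0@[28:28]
[29] read 'a'  n1⇒n5 (fail-walked)
[30] read 'b'  n5⇒n8
[31] read 'a'  n8⇒n11 (fail-walked)  ** P5@[30:31]
[32] read 'b'  n11⇒n8 (fail-walked)
[33] read 'a'  n8⇒n11 (fail-walked)  ** P5@[32:33]
[34] read 'c'  n11⇒n6 (fail-walked)  ** P0@[34:34]
[35] read 'c'  n6⇒n1 (fail-walked)  ** P0@[35:35]
[36] read 'a'  n1⇒n5 (fail-walked)
[37] read 'a'  n5⇒n5 (fail-walked)
[38] read 'b'  n5⇒n8
[39] read 'a'  n8⇒n11 (fail-walked)  ** P5@[38:39]
[40] read 'b'  n11⇒n8 (fail-walked)
[41] read 'c'  n8⇒n3 (fail-walked)  ** P0@[41:41],P4@[40:41]
[42] read 'b'  n3⇒n4  ** P1@[40:42]
[43] read 'a'  n4⇒n11 (fail-walked)  ** P5@[42:43]
[44] read 'c'  n11⇒n6 (fail-walked)  ** P0@[44:44]
[45] read 'a'  n6⇒n7  ** P2@[43:45]
[46] read 'c'  n7⇒n6 (fail-walked)  ** P0@[46:46]
[47] read 'a'  n6⇒n7  ** P2@[45:47]
[48] read 'b'  n7⇒n8 (fail-walked)
[49] read 'a'  n8⇒n11 (fail-walked)  ** P5@[48:49]
[50] read 'a'  n11⇒n5 (fail-walked)
[51] read 'b'  n5⇒n8
[52] read 'a'  n8⇒n11 (fail-walked)  ** P5@[51:52]
[53] read 'a'  n11⇒n5 (fail-walked)
[54] read 'c'  n5⇒n6  ** P0@[54:54]
[55] read 'a'  n6⇒n7  ** P2@[53:55]
[56] read 'c'  n7⇒n6 (fail-walked)  ** P0@[56:56]
[57] read 'a'  n6⇒n7  ** P2@[55:57]
[58] read 'b'  n7⇒n8 (fail-walked)
[59] read 'a'  n8⇒n11 (fail-walked)  ** P5@[58:59]
[60] read 'a'  n11⇒n5 (fail-walked)
[61] read 'c'  n5⇒n6  ** P0@[61:61]
[62] read 'a'  n6⇒n7  ** P2@[60:62]
[63] read 'a'  n7⇒n5 (fail-walked)
[64] read 'a'  n5⇒n5 (fail-walked)
[65] read 'c'  n5⇒n6  ** P0@[65:65]
[66] read 'c'  n6⇒n1 (fail-walked)  ** P0@[66:66]
[67] read 'b'  n1⇒n2 (fail-walked)
[68] read 'c'  n2⇒n3  ** P0@[68:68],P4@[67:68]

All matches (sorted): [[1,0],[1,4],[2,1],[3,5],[4,0],[5,2],[8,3],[8,5],[11,0],[11,4],[12,1],[14,5],[15,0],[16,0],[17,0],[19,0],[20,2],[22,0],[22,4],[25,0],[25,4],[27,0],[28,0],[31,5],[33,5],[34,0],[35,0],[39,5],[41,0],[41,4],[42,1],[43,5],[44,0],[45,2],[46,0],[47,2],[49,5],[52,5],[54,0],[55,2],[56,0],[57,2],[59,5],[61,0],[62,2],[65,0],[66,0],[68,0],[68,4]]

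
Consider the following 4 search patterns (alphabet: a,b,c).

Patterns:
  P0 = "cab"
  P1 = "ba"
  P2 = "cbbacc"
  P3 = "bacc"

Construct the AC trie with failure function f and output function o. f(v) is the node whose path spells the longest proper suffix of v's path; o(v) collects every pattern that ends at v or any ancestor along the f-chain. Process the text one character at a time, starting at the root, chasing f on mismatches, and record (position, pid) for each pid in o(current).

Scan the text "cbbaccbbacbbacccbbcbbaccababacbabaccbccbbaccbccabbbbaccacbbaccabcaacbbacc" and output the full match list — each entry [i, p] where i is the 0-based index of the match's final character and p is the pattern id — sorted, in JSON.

Build automaton:
Trie (insert patterns):
  0='ε' goto b→4 c→1
  1='c' goto a→2 b→6
  2='ca' goto b→3
  3='cab' goto ·  [P0 ends]
  4='b' goto a→5
  5='ba' goto c→11  [P1 ends]
  6='cb' goto b→7
  7='cbb' goto a→8
  8='cbba' goto c→9
  9='cbbac' goto c→10
  10='cbbacc' goto ·  [P2 ends]
  11='bac' goto c→12
  12='bacc' goto ·  [P3 ends]

Failure links (BFS by depth):
  n1('c'): parent n0 fail=0; on 'c' 0 → fail=0;  out ∅∪∅=∅
  n4('b'): parent n0 fail=0; on 'b' 0 → fail=0;  out ∅∪∅=∅
  n2('ca'): parent n1 fail=0; on 'a' 0 → fail=0;  out ∅∪∅=∅
  n5('ba'): parent n4 fail=0; on 'a' 0 → fail=0;  out {1}∪∅={1}
  n6('cb'): parent n1 fail=0; on 'b' 0 → fail=4;  out ∅∪∅=∅
  n3('cab'): parent n2 fail=0; on 'b' 0 → fail=4;  out {0}∪∅={0}
  n7('cbb'): parent n6 fail=4; on 'b' 4→0 → fail=4;  out ∅∪∅=∅
  n11('bac'): parent n5 fail=0; on 'c' 0 → fail=1;  out ∅∪∅=∅
  n8('cbba'): parent n7 fail=4; on 'a' 4 → fail=5;  out ∅∪{1}={1}
  n12('bacc'): parent n11 fail=1; on 'c' 1→0 → fail=1;  out {3}∪∅={3}
  n9('cbbac'): parent n8 fail=5; on 'c' 5 → fail=11;  out ∅∪∅=∅
  n10('cbbacc'): parent n9 fail=11; on 'c' 11 → fail=12;  out {2}∪{3}={2,3}

Run:
[0] read 'c'  n0⇒n1
[1] read 'b'  n1⇒n6
[2] read 'b'  n6⇒n7
[3] read 'a'  n7⇒n8  emit P1@[2:3]
[4] read 'c'  n8⇒n9
[5] read 'c'  n9⇒n10  emit P2@[0:5],P3@[2:5]
[6] read 'b'  n10⇒n6 (fail-walked)
[7] read 'b'  n6⇒n7
[8] read 'a'  n7⇒n8  emit P1@[7:8]
[9] read 'c'  n8⇒n9
[10] read 'b'  n9⇒n6 (fail-walked)
[11] read 'b'  n6⇒n7
[12] read 'a'  n7⇒n8  emit P1@[11:12]
[13] read 'c'  n8⇒n9
[14] read 'c'  n9⇒n10  emit P2@[9:14],P3@[11:14]
[15] read 'c'  n10⇒n1 (fail-walked)
[16] read 'b'  n1⇒n6
[17] read 'b'  n6⇒n7
[18] read 'c'  n7⇒n1 (fail-walked)
[19] read 'b'  n1⇒n6
[20] read 'b'  n6⇒n7
[21] read 'a'  n7⇒n8  emit P1@[20:21]
[22] read 'c'  n8⇒n9
[23] read 'c'  n9⇒n10  emit P2@[18:23],P3@[20:23]
[24] read 'a'  n10⇒n2 (fail-walked)
[25] read 'b'  n2⇒n3  emit P0@[23:25]
[26] read 'a'  n3⇒n5 (fail-walked)  emit P1@[25:26]
[27] read 'b'  n5⇒n4 (fail-walked)
[28] read 'a'  n4⇒n5  emit P1@[27:28]
[29] read 'c'  n5⇒n11
[30] read 'b'  n11⇒n6 (fail-walked)
[31] read 'a'  n6⇒n5 (fail-walked)  emit P1@[30:31]
[32] read 'b'  n5⇒n4 (fail-walked)
[33] read 'a'  n4⇒n5  emit P1@[32:33]
[34] read 'c'  n5⇒n11
[35] read 'c'  n11⇒n12  emit P3@[32:35]
[36] read 'b'  n12⇒n6 (fail-walked)
[37] read 'c'  n6⇒n1 (fail-walked)
[38] read 'c'  n1⇒n1 (fail-walked)
[39] read 'b'  n1⇒n6
[40] read 'b'  n6⇒n7
[41] read 'a'  n7⇒n8  emit P1@[40:41]
[42] read 'c'  n8⇒n9
[43] read 'c'  n9⇒n10  emit P2@[38:43],P3@[40:43]
[44] read 'b'  n10⇒n6 (fail-walked)
[45] read 'c'  n6⇒n1 (fail-walked)
[46] read 'c'  n1⇒n1 (fail-walked)
[47] read 'a'  n1⇒n2
[48] read 'b'  n2⇒n3  emit P0@[46:48]
[49] read 'b'  n3⇒n4 (fail-walked)
[50] read 'b'  n4⇒n4 (fail-walked)
[51] read 'b'  n4⇒n4 (fail-walked)
[52] read 'a'  n4⇒n5  emit P1@[51:52]
[53] read 'c'  n5⇒n11
[54] read 'c'  n11⇒n12  emit P3@[51:54]
[55] read 'a'  n12⇒n2 (fail-walked)
[56] read 'c'  n2⇒n1 (fail-walked)
[57] read 'b'  n1⇒n6
[58] read 'b'  n6⇒n7
[59] read 'a'  n7⇒n8  emit P1@[58:59]
[60] read 'c'  n8⇒n9
[61] read 'c'  n9⇒n10  emit P2@[56:61],P3@[58:61]
[62] read 'a'  n10⇒n2 (fail-walked)
[63] read 'b'  n2⇒n3  emit P0@[61:63]
[64] read 'c'  n3⇒n1 (fail-walked)
[65] read 'a'  n1⇒n2
[66] read 'a'  n2⇒n0 (fail-walked)
[67] read 'c'  n0⇒n1
[68] read 'b'  n1⇒n6
[69] read 'b'  n6⇒n7
[70] read 'a'  n7⇒n8  emit P1@[69:70]
[71] read 'c'  n8⇒n9
[72] read 'c'  n9⇒n10  emit P2@[67:72],P3@[69:72]

Matches: [[3,1],[5,2],[5,3],[8,1],[12,1],[14,2],[14,3],[21,1],[23,2],[23,3],[25,0],[26,1],[28,1],[31,1],[33,1],[35,3],[41,1],[43,2],[43,3],[48,0],[52,1],[54,3],[59,1],[61,2],[61,3],[63,0],[70,1],[72,2],[72,3]]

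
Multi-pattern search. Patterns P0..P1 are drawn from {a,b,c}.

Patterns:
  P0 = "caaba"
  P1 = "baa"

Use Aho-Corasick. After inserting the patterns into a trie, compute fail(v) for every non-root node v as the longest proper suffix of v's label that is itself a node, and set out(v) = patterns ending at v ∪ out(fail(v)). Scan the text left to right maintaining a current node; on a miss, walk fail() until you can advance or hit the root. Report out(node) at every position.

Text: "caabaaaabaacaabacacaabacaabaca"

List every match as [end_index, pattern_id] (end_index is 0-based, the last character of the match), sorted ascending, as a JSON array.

Build automaton:
Trie (insert patterns):
  0='ε' goto b→6 c→1
  1='c' goto a→2
  2='ca' goto a→3
  3='caa' goto b→4
  4='caab' goto a→5
  5='caaba' goto ·  [P0 ends]
  6='b' goto a→7
  7='ba' goto a→8
  8='baa' goto ·  [P1 ends]

BFS fail/out derivation:
  n1('c'): parent n0 fail=0; on 'c' 0 → fail=0;  out ∅∪∅=∅
  n6('b'): parent n0 fail=0; on 'b' 0 → fail=0;  out ∅∪∅=∅
  n2('ca'): parent n1 fail=0; on 'a' 0 → fail=0;  out ∅∪∅=∅
  n7('ba'): parent n6 fail=0; on 'a' 0 → fail=0;  out ∅∪∅=∅
  n3('caa'): parent n2 fail=0; on 'a' 0 → fail=0;  out ∅∪∅=∅
  n8('baa'): parent n7 fail=0; on 'a' 0 → fail=0;  out {1}∪∅={1}
  n4('caab'): parent n3 fail=0; on 'b' 0 → fail=6;  out ∅∪∅=∅
  n5('caaba'): parent n4 fail=6; on 'a' 6 → fail=7;  out {0}∪∅={0}

Run:
pos 0 'c': at 1
pos 1 'a': at 2
pos 2 'a': at 3
pos 3 'b': at 4
pos 4 'a': at 5  → match P0@[0:4]
pos 5 'a': at 8 (via fail)  → match P1@[3:5]
pos 6 'a': at 0 (via fail)
pos 7 'a': at 0
pos 8 'b': at 6
pos 9 'a': at 7
pos 10 'a': at 8  → match P1@[8:10]
pos 11 'c': at 1 (via fail)
pos 12 'a': at 2
pos 13 'a': at 3
pos 14 'b': at 4
pos 15 'a': at 5  → match P0@[11:15]
pos 16 'c': at 1 (via fail)
pos 17 'a': at 2
pos 18 'c': at 1 (via fail)
pos 19 'a': at 2
pos 20 'a': at 3
pos 21 'b': at 4
pos 22 'a': at 5  → match P0@[18:22]
pos 23 'c': at 1 (via fail)
pos 24 'a': at 2
pos 25 'a': at 3
pos 26 'b': at 4
pos 27 'a': at 5  → match P0@[23:27]
pos 28 'c': at 1 (via fail)
pos 29 'a': at 2

Matches: [[4,0],[5,1],[10,1],[15,0],[22,0],[27,0]]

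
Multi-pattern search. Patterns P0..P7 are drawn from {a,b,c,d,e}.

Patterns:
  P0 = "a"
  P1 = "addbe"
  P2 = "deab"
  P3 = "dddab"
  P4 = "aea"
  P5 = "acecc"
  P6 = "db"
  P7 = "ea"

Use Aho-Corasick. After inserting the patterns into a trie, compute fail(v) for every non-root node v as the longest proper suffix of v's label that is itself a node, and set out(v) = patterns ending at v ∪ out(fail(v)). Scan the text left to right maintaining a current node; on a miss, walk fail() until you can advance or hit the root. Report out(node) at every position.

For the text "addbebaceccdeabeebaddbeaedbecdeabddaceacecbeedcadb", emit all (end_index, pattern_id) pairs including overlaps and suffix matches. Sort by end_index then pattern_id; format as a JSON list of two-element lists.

Build:
Trie (insert patterns):
  0='ε' goto a→1 d→6 e→21
  1='a' goto c→16 d→2 e→14  [P0 ends]
  2='ad' goto d→3
  3='add' goto b→4
  4='addb' goto e→5
  5='addbe' goto ·  [P1 ends]
  6='d' goto b→20 d→10 e→7
  7='de' goto a→8
  8='dea' goto b→9
  9='deab' goto ·  [P2 ends]
  10='dd' goto d→11
  11='ddd' goto a→12
  12='ddda' goto b→13
  13='dddab' goto ·  [P3 ends]
  14='ae' goto a→15
  15='aea' goto ·  [P4 ends]
  16='ac' goto e→17
  17='ace' goto c→18
  18='acec' goto c→19
  19='acecc' goto ·  [P5 ends]
  20='db' goto ·  [P6 ends]
  21='e' goto a→22
  22='ea' goto ·  [P7 ends]

BFS fail/out derivation:
  n1('a'): parent n0 fail=0; on 'a' 0 → fail=0;  out {0}∪∅={0}
  n6('d'): parent n0 fail=0; on 'd' 0 → fail=0;  out ∅∪∅=∅
  n21('e'): parent n0 fail=0; on 'e' 0 → fail=0;  out ∅∪∅=∅
  n2('ad'): parent n1 fail=0; on 'd' 0 → fail=6;  out ∅∪∅=∅
  n7('de'): parent n6 fail=0; on 'e' 0 → fail=21;  out ∅∪∅=∅
  n10('dd'): parent n6 fail=0; on 'd' 0 → fail=6;  out ∅∪∅=∅
  n14('ae'): parent n1 fail=0; on 'e' 0 → fail=21;  out ∅∪∅=∅
  n16('ac'): parent n1 fail=0; on 'c' 0 → fail=0;  out ∅∪∅=∅
  n20('db'): parent n6 fail=0; on 'b' 0 → fail=0;  out {6}∪∅={6}
  n22('ea'): parent n21 fail=0; on 'a' 0 → fail=1;  out {7}∪{0}={0,7}
  n3('add'): parent n2 fail=6; on 'd' 6 → fail=10;  out ∅∪∅=∅
  n8('dea'): parent n7 fail=21; on 'a' 21 → fail=22;  out ∅∪{0,7}={0,7}
  n11('ddd'): parent n10 fail=6; on 'd' 6 → fail=10;  out ∅∪∅=∅
  n15('aea'): parent n14 fail=21; on 'a' 21 → fail=22;  out {4}∪{0,7}={0,4,7}
  n17('ace'): parent n16 fail=0; on 'e' 0 → fail=21;  out ∅∪∅=∅
  n4('addb'): parent n3 fail=10; on 'b' 10→6 → fail=20;  out ∅∪{6}={6}
  n9('deab'): parent n8 fail=22; on 'b' 22→1→0 → fail=0;  out {2}∪∅={2}
  n12('ddda'): parent n11 fail=10; on 'a' 10→6→0 → fail=1;  out ∅∪{0}={0}
  n18('acec'): parent n17 fail=21; on 'c' 21→0 → fail=0;  out ∅∪∅=∅
  n5('addbe'): parent n4 fail=20; on 'e' 20→0 → fail=21;  out {1}∪∅={1}
  n13('dddab'): parent n12 fail=1; on 'b' 1→0 → fail=0;  out {3}∪∅={3}
  n19('acecc'): parent n18 fail=0; on 'c' 0 → fail=0;  out {5}∪∅={5}

Text stream:
[0] read 'a'  n0⇒n1  → match P0@[0:0]
[1] read 'd'  n1⇒n2
[2] read 'd'  n2⇒n3
[3] read 'b'  n3⇒n4  → match P6@[2:3]
[4] read 'e'  n4⇒n5  → match P1@[0:4]
[5] read 'b'  n5⇒n0 (fail-walked)
[6] read 'a'  n0⇒n1  → match P0@[6:6]
[7] read 'c'  n1⇒n16
[8] read 'e'  n16⇒n17
[9] read 'c'  n17⇒n18
[10] read 'c'  n18⇒n19  → match P5@[6:10]
[11] read 'd'  n19⇒n6 (fail-walked)
[12] read 'e'  n6⇒n7
[13] read 'a'  n7⇒n8  → match P0@[13:13],P7@[12:13]
[14] read 'b'  n8⇒n9  → match P2@[11:14]
[15] read 'e'  n9⇒n21 (fail-walked)
[16] read 'e'  n21⇒n21 (fail-walked)
[17] read 'b'  n21⇒n0 (fail-walked)
[18] read 'a'  n0⇒n1  → match P0@[18:18]
[19] read 'd'  n1⇒n2
[20] read 'd'  n2⇒n3
[21] read 'b'  n3⇒n4  → match P6@[20:21]
[22] read 'e'  n4⇒n5  → match P1@[18:22]
[23] read 'a'  n5⇒n22 (fail-walked)  → match P0@[23:23],P7@[22:23]
[24] read 'e'  n22⇒n14 (fail-walked)
[25] read 'd'  n14⇒n6 (fail-walked)
[26] read 'b'  n6⇒n20  → match P6@[25:26]
[27] read 'e'  n20⇒n21 (fail-walked)
[28] read 'c'  n21⇒n0 (fail-walked)
[29] read 'd'  n0⇒n6
[30] read 'e'  n6⇒n7
[31] read 'a'  n7⇒n8  → match P0@[31:31],P7@[30:31]
[32] read 'b'  n8⇒n9  → match P2@[29:32]
[33] read 'd'  n9⇒n6 (fail-walked)
[34] read 'd'  n6⇒n10
[35] read 'a'  n10⇒n1 (fail-walked)  → match P0@[35:35]
[36] read 'c'  n1⇒n16
[37] read 'e'  n16⇒n17
[38] read 'a'  n17⇒n22 (fail-walked)  → match P0@[38:38],P7@[37:38]
[39] read 'c'  n22⇒n16 (fail-walked)
[40] read 'e'  n16⇒n17
[41] read 'c'  n17⇒n18
[42] read 'b'  n18⇒n0 (fail-walked)
[43] read 'e'  n0⇒n21
[44] read 'e'  n21⇒n21 (fail-walked)
[45] read 'd'  n21⇒n6 (fail-walked)
[46] read 'c'  n6⇒n0 (fail-walked)
[47] read 'a'  n0⇒n1  → match P0@[47:47]
[48] read 'd'  n1⇒n2
[49] read 'b'  n2⇒n20 (fail-walked)  → match P6@[48:49]

Matches: [[0,0],[3,6],[4,1],[6,0],[10,5],[13,0],[13,7],[14,2],[18,0],[21,6],[22,1],[23,0],[23,7],[26,6],[31,0],[31,7],[32,2],[35,0],[38,0],[38,7],[47,0],[49,6]]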